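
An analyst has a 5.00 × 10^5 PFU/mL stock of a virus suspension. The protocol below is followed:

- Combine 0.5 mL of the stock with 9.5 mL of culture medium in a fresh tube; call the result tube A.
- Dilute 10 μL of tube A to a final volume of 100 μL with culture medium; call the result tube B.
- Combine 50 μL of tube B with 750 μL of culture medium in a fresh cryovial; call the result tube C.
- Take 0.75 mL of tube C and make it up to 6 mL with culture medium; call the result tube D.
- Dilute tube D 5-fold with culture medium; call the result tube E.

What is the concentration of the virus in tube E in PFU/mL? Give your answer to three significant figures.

3.91 PFU/mL

Step 1: 0.5 mL + 9.5 mL = 10 mL total → factor 10/0.5 = 20
Step 2: 10 μL brought to 100 μL → factor 100/10 = 10
Step 3: 50 μL + 750 μL = 800 μL total → factor 800/50 = 16
Step 4: 0.75 mL brought to 6 mL → factor 6/0.75 = 8
Step 5: 5-fold → factor 5
Overall dilution factor = 20 × 10 × 16 × 8 × 5 = 1.28 × 10^5
Final = 5.00 × 10^5 PFU/mL / 1.28 × 10^5 = 3.91 PFU/mL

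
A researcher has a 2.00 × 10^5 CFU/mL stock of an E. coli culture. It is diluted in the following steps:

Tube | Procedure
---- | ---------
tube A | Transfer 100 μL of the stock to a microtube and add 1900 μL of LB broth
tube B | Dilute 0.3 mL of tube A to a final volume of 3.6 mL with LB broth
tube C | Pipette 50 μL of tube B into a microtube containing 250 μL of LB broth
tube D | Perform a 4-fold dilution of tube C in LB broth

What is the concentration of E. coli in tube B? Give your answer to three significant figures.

833 CFU/mL

Step 1: 100 μL + 1900 μL = 2000 μL total → factor 2000/100 = 20
Step 2: 0.3 mL brought to 3.6 mL → factor 3.6/0.3 = 12
Dilution factor through tube B = 20 × 12 = 240
[tube B] = 2.00 × 10^5 CFU/mL / 240 = 833 CFU/mL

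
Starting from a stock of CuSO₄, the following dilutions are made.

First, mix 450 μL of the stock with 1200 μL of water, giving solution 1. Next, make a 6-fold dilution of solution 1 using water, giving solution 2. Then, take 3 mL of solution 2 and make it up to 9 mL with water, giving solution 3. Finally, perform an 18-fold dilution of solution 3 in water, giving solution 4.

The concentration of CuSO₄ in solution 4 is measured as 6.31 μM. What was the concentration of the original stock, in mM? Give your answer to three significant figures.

7.50 mM

Step 1: 450 μL + 1200 μL = 1650 μL total → factor 1650/450 = 3.6667
Step 2: 6-fold → factor 6
Step 3: 3 mL brought to 9 mL → factor 9/3 = 3
Step 4: 18-fold → factor 18
Overall dilution factor = 3.6667 × 6 × 3 × 18 = 1188
Stock = 6.31 μM × 1188 = 7496 μM = 7.50 mM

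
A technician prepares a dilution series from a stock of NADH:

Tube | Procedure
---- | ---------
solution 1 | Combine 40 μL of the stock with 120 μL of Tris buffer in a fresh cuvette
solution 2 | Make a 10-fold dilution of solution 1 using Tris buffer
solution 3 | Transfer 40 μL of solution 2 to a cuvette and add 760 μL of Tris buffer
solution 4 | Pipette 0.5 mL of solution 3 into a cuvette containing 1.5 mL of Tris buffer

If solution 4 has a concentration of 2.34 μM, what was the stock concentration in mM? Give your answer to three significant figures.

7.49 mM

Step 1: 40 μL + 120 μL = 160 μL total → factor 160/40 = 4
Step 2: 10-fold → factor 10
Step 3: 40 μL + 760 μL = 800 μL total → factor 800/40 = 20
Step 4: 0.5 mL + 1.5 mL = 2 mL total → factor 2/0.5 = 4
Overall dilution factor = 4 × 10 × 20 × 4 = 3200
Stock = 2.34 μM × 3200 = 7488 μM = 7.49 mM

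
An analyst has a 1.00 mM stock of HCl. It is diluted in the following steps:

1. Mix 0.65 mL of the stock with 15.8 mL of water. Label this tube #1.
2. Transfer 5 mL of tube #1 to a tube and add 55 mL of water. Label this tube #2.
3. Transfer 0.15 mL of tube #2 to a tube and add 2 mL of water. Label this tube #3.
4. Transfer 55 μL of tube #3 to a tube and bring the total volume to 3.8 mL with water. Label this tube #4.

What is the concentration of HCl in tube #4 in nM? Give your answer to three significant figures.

Step 1: 0.65 mL + 15.8 mL = 16.45 mL total → factor 16.45/0.65 = 25.308
Step 2: 5 mL + 55 mL = 60 mL total → factor 60/5 = 12
Step 3: 0.15 mL + 2 mL = 2.15 mL total → factor 2.15/0.15 = 14.333
Step 4: 55 μL brought to 3.8 mL → factor 3800/55 = 69.091
Overall dilution factor = 25.308 × 12 × 14.333 × 69.091 = 3.0075 × 10^5
Final = 1.00 mM / 3.0075 × 10^5 = 3.325 × 10^-6 mM = 3.33 nM

3.33 nM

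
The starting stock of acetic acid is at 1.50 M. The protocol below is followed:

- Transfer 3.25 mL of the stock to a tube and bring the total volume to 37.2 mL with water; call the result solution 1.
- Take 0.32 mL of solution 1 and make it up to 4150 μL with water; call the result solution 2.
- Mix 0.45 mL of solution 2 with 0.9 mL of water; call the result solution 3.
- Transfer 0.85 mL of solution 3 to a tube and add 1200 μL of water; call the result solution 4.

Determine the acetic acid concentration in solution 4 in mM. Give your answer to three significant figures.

Step 1: 3.25 mL brought to 37.2 mL → factor 37.2/3.25 = 11.446
Step 2: 0.32 mL brought to 4150 μL → factor 4.15/0.32 = 12.969
Step 3: 0.45 mL + 0.9 mL = 1.35 mL total → factor 1.35/0.45 = 3
Step 4: 0.85 mL + 1200 μL = 2.05 mL total → factor 2.05/0.85 = 2.4118
Overall dilution factor = 11.446 × 12.969 × 3 × 2.4118 = 1074
Final = 1.50 M / 1074 = 0.001397 M = 1.40 mM

1.40 mM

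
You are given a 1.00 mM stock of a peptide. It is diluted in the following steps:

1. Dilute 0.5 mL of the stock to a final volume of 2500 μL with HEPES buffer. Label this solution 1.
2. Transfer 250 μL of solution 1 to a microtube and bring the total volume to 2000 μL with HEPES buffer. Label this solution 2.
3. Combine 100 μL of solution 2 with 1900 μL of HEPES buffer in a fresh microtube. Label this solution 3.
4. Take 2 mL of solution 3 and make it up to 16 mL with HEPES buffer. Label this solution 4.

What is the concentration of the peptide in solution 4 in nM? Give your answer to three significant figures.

Step 1: 0.5 mL brought to 2500 μL → factor 2.5/0.5 = 5
Step 2: 250 μL brought to 2000 μL → factor 2000/250 = 8
Step 3: 100 μL + 1900 μL = 2000 μL total → factor 2000/100 = 20
Step 4: 2 mL brought to 16 mL → factor 16/2 = 8
Overall dilution factor = 5 × 8 × 20 × 8 = 6400
Final = 1.00 mM / 6400 = 0.0001563 mM = 156 nM

156 nM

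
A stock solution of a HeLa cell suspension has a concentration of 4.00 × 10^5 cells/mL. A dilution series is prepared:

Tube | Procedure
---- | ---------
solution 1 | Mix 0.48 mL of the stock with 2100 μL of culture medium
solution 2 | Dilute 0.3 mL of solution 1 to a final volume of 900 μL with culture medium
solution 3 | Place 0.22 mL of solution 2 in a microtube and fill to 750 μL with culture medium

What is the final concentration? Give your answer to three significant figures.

Step 1: 0.48 mL + 2100 μL = 2.58 mL total → factor 2.58/0.48 = 5.375
Step 2: 0.3 mL brought to 900 μL → factor 0.9/0.3 = 3
Step 3: 0.22 mL brought to 750 μL → factor 0.75/0.22 = 3.4091
Overall dilution factor = 5.375 × 3 × 3.4091 = 54.972
Final = 4.00 × 10^5 cells/mL / 54.972 = 7.28 × 10^3 cells/mL

7.28 × 10^3 cells/mL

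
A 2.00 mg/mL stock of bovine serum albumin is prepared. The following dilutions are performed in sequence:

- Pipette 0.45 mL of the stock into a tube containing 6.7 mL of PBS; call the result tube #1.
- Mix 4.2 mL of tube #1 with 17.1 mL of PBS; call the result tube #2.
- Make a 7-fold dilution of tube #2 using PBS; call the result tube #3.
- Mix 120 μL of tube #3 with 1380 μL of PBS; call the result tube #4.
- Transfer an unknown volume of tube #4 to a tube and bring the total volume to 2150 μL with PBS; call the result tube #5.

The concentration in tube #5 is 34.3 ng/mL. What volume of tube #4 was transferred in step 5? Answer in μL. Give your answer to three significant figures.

Step 1: 0.45 mL + 6.7 mL = 7.15 mL total → factor 7.15/0.45 = 15.889
Step 2: 4.2 mL + 17.1 mL = 21.3 mL total → factor 21.3/4.2 = 5.0714
Step 3: 7-fold → factor 7
Step 4: 120 μL + 1380 μL = 1500 μL total → factor 1500/120 = 12.5
Step 5: v brought to 2150 μL → factor = 2150 μL/v
Product of known-step factors = 7050.7
Overall factor = 2.00 mg/mL / (34.3 ng/mL) = 58309
Step-5 factor = 58309 / 7050.7 = 8.27
v = 2150 μL / 8.27 = 260 μL

260 μL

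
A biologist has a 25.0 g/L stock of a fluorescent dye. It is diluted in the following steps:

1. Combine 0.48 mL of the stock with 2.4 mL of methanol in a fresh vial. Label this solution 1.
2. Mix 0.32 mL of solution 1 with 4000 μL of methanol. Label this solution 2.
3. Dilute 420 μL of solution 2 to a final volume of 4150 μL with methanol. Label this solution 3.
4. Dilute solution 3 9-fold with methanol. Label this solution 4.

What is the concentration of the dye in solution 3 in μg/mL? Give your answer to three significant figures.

Step 1: 0.48 mL + 2.4 mL = 2.88 mL total → factor 2.88/0.48 = 6
Step 2: 0.32 mL + 4000 μL = 4.32 mL total → factor 4.32/0.32 = 13.5
Step 3: 420 μL brought to 4150 μL → factor 4150/420 = 9.881
Dilution factor through solution 3 = 6 × 13.5 × 9.881 = 800.36
[solution 3] = 25.0 g/L / 800.36 = 0.03124 g/L = 31.2 μg/mL

31.2 μg/mL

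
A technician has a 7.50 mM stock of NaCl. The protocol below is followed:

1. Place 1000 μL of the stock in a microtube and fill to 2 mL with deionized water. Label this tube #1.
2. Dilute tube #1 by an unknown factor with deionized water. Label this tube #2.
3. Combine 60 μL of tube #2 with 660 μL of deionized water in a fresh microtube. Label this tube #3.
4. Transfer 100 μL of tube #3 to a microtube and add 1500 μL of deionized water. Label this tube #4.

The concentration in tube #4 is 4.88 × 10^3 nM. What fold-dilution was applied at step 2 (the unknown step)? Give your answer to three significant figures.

4.00-fold

Step 1: 1000 μL brought to 2 mL → factor 2000/1000 = 2
Step 2: unknown factor x
Step 3: 60 μL + 660 μL = 720 μL total → factor 720/60 = 12
Step 4: 100 μL + 1500 μL = 1600 μL total → factor 1600/100 = 16
Product of known-step factors = 384
Overall factor = 7.50 mM / (4.88 × 10^3 nM) = 1536.9
x = 1536.9 / 384 = 4.00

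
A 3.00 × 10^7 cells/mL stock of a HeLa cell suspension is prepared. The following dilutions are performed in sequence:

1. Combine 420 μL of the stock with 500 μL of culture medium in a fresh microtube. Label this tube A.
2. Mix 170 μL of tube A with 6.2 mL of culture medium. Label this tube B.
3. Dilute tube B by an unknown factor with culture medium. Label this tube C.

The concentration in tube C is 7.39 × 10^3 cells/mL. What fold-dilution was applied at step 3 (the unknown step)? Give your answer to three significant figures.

Step 1: 420 μL + 500 μL = 920 μL total → factor 920/420 = 2.1905
Step 2: 170 μL + 6.2 mL = 6370 μL total → factor 6370/170 = 37.471
Step 3: unknown factor x
Product of known-step factors = 82.078
Overall factor = 3.00 × 10^7 cells/mL / (7.39 × 10^3 cells/mL) = 4059.5
x = 4059.5 / 82.078 = 49.5

49.5-fold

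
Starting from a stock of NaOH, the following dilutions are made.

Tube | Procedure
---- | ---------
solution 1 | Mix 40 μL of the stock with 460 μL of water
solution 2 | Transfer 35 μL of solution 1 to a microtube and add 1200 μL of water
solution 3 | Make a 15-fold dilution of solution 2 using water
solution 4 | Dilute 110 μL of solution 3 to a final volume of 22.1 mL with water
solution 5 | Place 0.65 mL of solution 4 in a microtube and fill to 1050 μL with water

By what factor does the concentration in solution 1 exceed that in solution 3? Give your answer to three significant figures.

529

Step 1: 40 μL + 460 μL = 500 μL total → factor 500/40 = 12.5
Step 2: 35 μL + 1200 μL = 1235 μL total → factor 1235/35 = 35.286
Step 3: 15-fold → factor 15
Dilution factor to solution 1 = 12.5; to solution 3 = 6616.1
[solution 1]/[solution 3] = (factor to solution 3)/(factor to solution 1) = 6616.1/12.5 = 529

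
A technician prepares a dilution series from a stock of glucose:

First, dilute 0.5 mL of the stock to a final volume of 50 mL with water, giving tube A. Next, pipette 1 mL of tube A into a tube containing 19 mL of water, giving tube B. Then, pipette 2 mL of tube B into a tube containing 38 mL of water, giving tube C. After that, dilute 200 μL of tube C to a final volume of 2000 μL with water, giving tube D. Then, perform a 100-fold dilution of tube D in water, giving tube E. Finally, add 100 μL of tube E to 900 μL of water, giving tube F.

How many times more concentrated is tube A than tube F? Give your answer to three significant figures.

Step 1: 0.5 mL brought to 50 mL → factor 50/0.5 = 100
Step 2: 1 mL + 19 mL = 20 mL total → factor 20/1 = 20
Step 3: 2 mL + 38 mL = 40 mL total → factor 40/2 = 20
Step 4: 200 μL brought to 2000 μL → factor 2000/200 = 10
Step 5: 100-fold → factor 100
Step 6: 100 μL + 900 μL = 1000 μL total → factor 1000/100 = 10
Dilution factor to tube A = 100; to tube F = 4 × 10^8
[tube A]/[tube F] = (factor to tube F)/(factor to tube A) = 4 × 10^8/100 = 4.00 × 10^6

4.00 × 10^6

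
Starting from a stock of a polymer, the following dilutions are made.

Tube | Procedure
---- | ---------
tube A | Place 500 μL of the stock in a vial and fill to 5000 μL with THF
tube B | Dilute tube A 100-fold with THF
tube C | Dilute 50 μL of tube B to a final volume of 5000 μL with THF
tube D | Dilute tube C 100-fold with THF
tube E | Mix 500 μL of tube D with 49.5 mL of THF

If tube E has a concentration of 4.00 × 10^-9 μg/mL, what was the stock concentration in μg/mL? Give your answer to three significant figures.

4.00 μg/mL

Step 1: 500 μL brought to 5000 μL → factor 5000/500 = 10
Step 2: 100-fold → factor 100
Step 3: 50 μL brought to 5000 μL → factor 5000/50 = 100
Step 4: 100-fold → factor 100
Step 5: 500 μL + 49.5 mL = 50000 μL total → factor 50000/500 = 100
Overall dilution factor = 10 × 100 × 100 × 100 × 100 = 1 × 10^9
Stock = 4.00 × 10^-9 μg/mL × 1 × 10^9 = 4.00 μg/mL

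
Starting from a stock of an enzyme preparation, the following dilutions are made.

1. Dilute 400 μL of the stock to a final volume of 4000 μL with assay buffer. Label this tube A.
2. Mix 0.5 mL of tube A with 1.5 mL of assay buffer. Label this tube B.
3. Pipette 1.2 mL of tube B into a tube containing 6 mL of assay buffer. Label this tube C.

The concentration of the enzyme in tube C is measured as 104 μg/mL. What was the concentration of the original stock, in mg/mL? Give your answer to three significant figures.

25.0 mg/mL

Step 1: 400 μL brought to 4000 μL → factor 4000/400 = 10
Step 2: 0.5 mL + 1.5 mL = 2 mL total → factor 2/0.5 = 4
Step 3: 1.2 mL + 6 mL = 7.2 mL total → factor 7.2/1.2 = 6
Overall dilution factor = 10 × 4 × 6 = 240
Stock = 104 μg/mL × 240 = 2.496 × 10^4 μg/mL = 25.0 mg/mL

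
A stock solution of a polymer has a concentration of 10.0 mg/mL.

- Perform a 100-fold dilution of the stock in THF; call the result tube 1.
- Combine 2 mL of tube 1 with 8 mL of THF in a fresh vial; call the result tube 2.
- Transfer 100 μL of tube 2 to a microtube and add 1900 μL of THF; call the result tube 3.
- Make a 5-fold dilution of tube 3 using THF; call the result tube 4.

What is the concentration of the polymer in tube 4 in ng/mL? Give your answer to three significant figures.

200 ng/mL

Step 1: 100-fold → factor 100
Step 2: 2 mL + 8 mL = 10 mL total → factor 10/2 = 5
Step 3: 100 μL + 1900 μL = 2000 μL total → factor 2000/100 = 20
Step 4: 5-fold → factor 5
Overall dilution factor = 100 × 5 × 20 × 5 = 50000
Final = 10.0 mg/mL / 50000 = 0.0002000 mg/mL = 200 ng/mL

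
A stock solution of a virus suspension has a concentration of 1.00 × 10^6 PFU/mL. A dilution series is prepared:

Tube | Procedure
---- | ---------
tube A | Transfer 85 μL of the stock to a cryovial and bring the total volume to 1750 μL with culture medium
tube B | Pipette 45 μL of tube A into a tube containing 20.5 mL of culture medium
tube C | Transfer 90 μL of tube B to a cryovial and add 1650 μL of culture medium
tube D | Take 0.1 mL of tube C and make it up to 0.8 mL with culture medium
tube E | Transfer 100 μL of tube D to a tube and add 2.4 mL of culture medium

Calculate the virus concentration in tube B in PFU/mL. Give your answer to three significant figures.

Step 1: 85 μL brought to 1750 μL → factor 1750/85 = 20.588
Step 2: 45 μL + 20.5 mL = 20545 μL total → factor 20545/45 = 456.56
Dilution factor through tube B = 20.588 × 456.56 = 9399.7
[tube B] = 1.00 × 10^6 PFU/mL / 9399.7 = 106 PFU/mL

106 PFU/mL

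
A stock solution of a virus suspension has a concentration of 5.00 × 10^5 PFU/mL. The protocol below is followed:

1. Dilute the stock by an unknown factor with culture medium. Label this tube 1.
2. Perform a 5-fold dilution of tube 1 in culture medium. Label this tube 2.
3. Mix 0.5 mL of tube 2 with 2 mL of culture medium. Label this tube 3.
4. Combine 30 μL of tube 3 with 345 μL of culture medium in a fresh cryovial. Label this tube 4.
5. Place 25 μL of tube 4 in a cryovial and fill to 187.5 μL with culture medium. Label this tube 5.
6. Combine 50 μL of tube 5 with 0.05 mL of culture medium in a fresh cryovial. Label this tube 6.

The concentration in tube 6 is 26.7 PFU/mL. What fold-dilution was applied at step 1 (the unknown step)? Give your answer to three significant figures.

Step 1: unknown factor x
Step 2: 5-fold → factor 5
Step 3: 0.5 mL + 2 mL = 2.5 mL total → factor 2.5/0.5 = 5
Step 4: 30 μL + 345 μL = 375 μL total → factor 375/30 = 12.5
Step 5: 25 μL brought to 187.5 μL → factor 187.5/25 = 7.5
Step 6: 50 μL + 0.05 mL = 100 μL total → factor 100/50 = 2
Product of known-step factors = 4687.5
Overall factor = 5.00 × 10^5 PFU/mL / (26.7 PFU/mL) = 18727
x = 18727 / 4687.5 = 4.00

4.00-fold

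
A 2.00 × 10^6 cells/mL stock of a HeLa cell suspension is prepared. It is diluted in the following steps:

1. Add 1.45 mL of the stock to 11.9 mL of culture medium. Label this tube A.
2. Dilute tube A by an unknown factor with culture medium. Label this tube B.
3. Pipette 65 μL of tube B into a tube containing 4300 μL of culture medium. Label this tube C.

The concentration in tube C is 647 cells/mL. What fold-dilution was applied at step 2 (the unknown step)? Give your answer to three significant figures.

Step 1: 1.45 mL + 11.9 mL = 13.35 mL total → factor 13.35/1.45 = 9.2069
Step 2: unknown factor x
Step 3: 65 μL + 4300 μL = 4365 μL total → factor 4365/65 = 67.154
Product of known-step factors = 618.28
Overall factor = 2.00 × 10^6 cells/mL / (647 cells/mL) = 3091.2
x = 3091.2 / 618.28 = 5.00

5.00-fold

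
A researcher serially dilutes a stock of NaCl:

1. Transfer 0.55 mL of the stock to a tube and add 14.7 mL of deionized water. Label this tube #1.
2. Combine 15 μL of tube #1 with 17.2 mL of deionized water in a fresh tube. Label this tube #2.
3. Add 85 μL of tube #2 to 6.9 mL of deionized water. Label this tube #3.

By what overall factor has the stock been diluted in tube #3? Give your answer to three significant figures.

Step 1: 0.55 mL + 14.7 mL = 15.25 mL total → factor 15.25/0.55 = 27.727
Step 2: 15 μL + 17.2 mL = 17215 μL total → factor 17215/15 = 1147.7
Step 3: 85 μL + 6.9 mL = 6985 μL total → factor 6985/85 = 82.176
Overall dilution factor = 27.727 × 1147.7 × 82.176 = 2.615 × 10^6

2.61 × 10^6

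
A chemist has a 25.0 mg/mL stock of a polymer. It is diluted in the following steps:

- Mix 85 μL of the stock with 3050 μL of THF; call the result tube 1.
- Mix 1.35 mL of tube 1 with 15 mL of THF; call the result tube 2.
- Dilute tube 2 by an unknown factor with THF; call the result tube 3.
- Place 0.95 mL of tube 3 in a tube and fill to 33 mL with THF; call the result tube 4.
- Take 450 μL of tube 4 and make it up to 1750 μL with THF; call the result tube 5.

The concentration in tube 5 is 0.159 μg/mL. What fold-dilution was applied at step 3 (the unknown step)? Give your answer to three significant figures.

2.61-fold

Step 1: 85 μL + 3050 μL = 3135 μL total → factor 3135/85 = 36.882
Step 2: 1.35 mL + 15 mL = 16.35 mL total → factor 16.35/1.35 = 12.111
Step 3: unknown factor x
Step 4: 0.95 mL brought to 33 mL → factor 33/0.95 = 34.737
Step 5: 450 μL brought to 1750 μL → factor 1750/450 = 3.8889
Product of known-step factors = 60342
Overall factor = 25.0 mg/mL / (0.159 μg/mL) = 1.5723 × 10^5
x = 1.5723 × 10^5 / 60342 = 2.61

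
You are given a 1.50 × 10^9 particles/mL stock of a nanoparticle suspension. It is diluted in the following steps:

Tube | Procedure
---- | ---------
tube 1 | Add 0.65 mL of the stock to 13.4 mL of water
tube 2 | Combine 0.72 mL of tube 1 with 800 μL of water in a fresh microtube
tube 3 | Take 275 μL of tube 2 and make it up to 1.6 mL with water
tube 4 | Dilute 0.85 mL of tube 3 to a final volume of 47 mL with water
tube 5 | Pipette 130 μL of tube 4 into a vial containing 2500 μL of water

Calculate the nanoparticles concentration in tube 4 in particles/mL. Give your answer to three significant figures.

Step 1: 0.65 mL + 13.4 mL = 14.05 mL total → factor 14.05/0.65 = 21.615
Step 2: 0.72 mL + 800 μL = 1.52 mL total → factor 1.52/0.72 = 2.1111
Step 3: 275 μL brought to 1.6 mL → factor 1600/275 = 5.8182
Step 4: 0.85 mL brought to 47 mL → factor 47/0.85 = 55.294
Dilution factor through tube 4 = 21.615 × 2.1111 × 5.8182 × 55.294 = 14680
[tube 4] = 1.50 × 10^9 particles/mL / 14680 = 1.02 × 10^5 particles/mL

1.02 × 10^5 particles/mL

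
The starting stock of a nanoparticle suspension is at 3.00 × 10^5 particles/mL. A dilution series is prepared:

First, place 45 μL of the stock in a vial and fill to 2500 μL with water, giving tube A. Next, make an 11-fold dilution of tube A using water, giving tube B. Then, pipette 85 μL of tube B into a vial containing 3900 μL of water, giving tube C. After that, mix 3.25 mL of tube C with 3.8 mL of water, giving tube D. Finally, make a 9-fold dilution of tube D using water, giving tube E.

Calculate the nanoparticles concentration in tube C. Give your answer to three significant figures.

10.5 particles/mL

Step 1: 45 μL brought to 2500 μL → factor 2500/45 = 55.556
Step 2: 11-fold → factor 11
Step 3: 85 μL + 3900 μL = 3985 μL total → factor 3985/85 = 46.882
Dilution factor through tube C = 55.556 × 11 × 46.882 = 28650
[tube C] = 3.00 × 10^5 particles/mL / 28650 = 10.5 particles/mL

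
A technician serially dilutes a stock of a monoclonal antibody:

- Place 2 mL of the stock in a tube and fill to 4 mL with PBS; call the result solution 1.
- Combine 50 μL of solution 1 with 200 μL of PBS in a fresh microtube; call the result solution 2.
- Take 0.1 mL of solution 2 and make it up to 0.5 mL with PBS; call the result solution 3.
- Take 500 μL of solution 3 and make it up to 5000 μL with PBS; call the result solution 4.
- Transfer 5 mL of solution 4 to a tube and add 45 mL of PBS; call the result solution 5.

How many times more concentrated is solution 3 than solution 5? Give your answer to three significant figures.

Step 1: 2 mL brought to 4 mL → factor 4/2 = 2
Step 2: 50 μL + 200 μL = 250 μL total → factor 250/50 = 5
Step 3: 0.1 mL brought to 0.5 mL → factor 0.5/0.1 = 5
Step 4: 500 μL brought to 5000 μL → factor 5000/500 = 10
Step 5: 5 mL + 45 mL = 50 mL total → factor 50/5 = 10
Dilution factor to solution 3 = 50; to solution 5 = 5000
[solution 3]/[solution 5] = (factor to solution 5)/(factor to solution 3) = 5000/50 = 100

100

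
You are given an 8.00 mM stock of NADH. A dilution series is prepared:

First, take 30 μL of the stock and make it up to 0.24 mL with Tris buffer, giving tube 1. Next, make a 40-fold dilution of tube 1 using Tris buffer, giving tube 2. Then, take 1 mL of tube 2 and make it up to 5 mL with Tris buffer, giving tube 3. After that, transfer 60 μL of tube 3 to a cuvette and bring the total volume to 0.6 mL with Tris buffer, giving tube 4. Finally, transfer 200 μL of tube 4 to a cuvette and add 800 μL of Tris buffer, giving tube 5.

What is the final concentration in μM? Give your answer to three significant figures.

0.100 μM

Step 1: 30 μL brought to 0.24 mL → factor 240/30 = 8
Step 2: 40-fold → factor 40
Step 3: 1 mL brought to 5 mL → factor 5/1 = 5
Step 4: 60 μL brought to 0.6 mL → factor 600/60 = 10
Step 5: 200 μL + 800 μL = 1000 μL total → factor 1000/200 = 5
Overall dilution factor = 8 × 40 × 5 × 10 × 5 = 80000
Final = 8.00 mM / 80000 = 0.0001000 mM = 0.100 μM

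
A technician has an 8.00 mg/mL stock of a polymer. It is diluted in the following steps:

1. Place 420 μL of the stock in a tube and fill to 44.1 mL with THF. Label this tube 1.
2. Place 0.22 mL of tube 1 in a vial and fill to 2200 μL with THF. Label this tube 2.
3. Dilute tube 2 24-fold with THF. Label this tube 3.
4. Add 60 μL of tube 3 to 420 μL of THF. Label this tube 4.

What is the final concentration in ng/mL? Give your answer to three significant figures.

39.7 ng/mL

Step 1: 420 μL brought to 44.1 mL → factor 44100/420 = 105
Step 2: 0.22 mL brought to 2200 μL → factor 2.2/0.22 = 10
Step 3: 24-fold → factor 24
Step 4: 60 μL + 420 μL = 480 μL total → factor 480/60 = 8
Overall dilution factor = 105 × 10 × 24 × 8 = 2.016 × 10^5
Final = 8.00 mg/mL / 2.016 × 10^5 = 3.968 × 10^-5 mg/mL = 39.7 ng/mL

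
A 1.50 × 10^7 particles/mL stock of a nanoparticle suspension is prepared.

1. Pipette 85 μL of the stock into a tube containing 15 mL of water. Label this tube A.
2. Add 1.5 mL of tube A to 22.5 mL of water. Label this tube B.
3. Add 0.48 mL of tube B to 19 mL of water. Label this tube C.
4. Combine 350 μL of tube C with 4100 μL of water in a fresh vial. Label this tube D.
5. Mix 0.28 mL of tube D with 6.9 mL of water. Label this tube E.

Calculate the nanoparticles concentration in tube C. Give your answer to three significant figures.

130 particles/mL

Step 1: 85 μL + 15 mL = 15085 μL total → factor 15085/85 = 177.47
Step 2: 1.5 mL + 22.5 mL = 24 mL total → factor 24/1.5 = 16
Step 3: 0.48 mL + 19 mL = 19.48 mL total → factor 19.48/0.48 = 40.583
Dilution factor through tube C = 177.47 × 16 × 40.583 = 1.1524 × 10^5
[tube C] = 1.50 × 10^7 particles/mL / 1.1524 × 10^5 = 130 particles/mL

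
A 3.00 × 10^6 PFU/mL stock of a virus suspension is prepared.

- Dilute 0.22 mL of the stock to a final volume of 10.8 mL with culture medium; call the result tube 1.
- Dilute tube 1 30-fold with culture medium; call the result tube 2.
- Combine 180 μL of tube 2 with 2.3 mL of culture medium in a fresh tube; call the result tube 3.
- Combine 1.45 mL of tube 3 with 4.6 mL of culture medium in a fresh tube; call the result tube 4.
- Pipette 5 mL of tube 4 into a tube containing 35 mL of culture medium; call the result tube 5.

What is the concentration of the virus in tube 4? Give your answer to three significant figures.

Step 1: 0.22 mL brought to 10.8 mL → factor 10.8/0.22 = 49.091
Step 2: 30-fold → factor 30
Step 3: 180 μL + 2.3 mL = 2480 μL total → factor 2480/180 = 13.778
Step 4: 1.45 mL + 4.6 mL = 6.05 mL total → factor 6.05/1.45 = 4.1724
Dilution factor through tube 4 = 49.091 × 30 × 13.778 × 4.1724 = 84662
[tube 4] = 3.00 × 10^6 PFU/mL / 84662 = 35.4 PFU/mL

35.4 PFU/mL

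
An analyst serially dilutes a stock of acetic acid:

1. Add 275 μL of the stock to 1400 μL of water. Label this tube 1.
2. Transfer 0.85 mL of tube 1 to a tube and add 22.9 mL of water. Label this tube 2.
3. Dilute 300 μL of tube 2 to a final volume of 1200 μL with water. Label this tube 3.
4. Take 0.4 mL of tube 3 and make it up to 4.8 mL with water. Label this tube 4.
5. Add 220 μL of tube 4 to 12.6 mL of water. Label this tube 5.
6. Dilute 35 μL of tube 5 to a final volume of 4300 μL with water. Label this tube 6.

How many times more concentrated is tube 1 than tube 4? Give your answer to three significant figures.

Step 1: 275 μL + 1400 μL = 1675 μL total → factor 1675/275 = 6.0909
Step 2: 0.85 mL + 22.9 mL = 23.75 mL total → factor 23.75/0.85 = 27.941
Step 3: 300 μL brought to 1200 μL → factor 1200/300 = 4
Step 4: 0.4 mL brought to 4.8 mL → factor 4.8/0.4 = 12
Dilution factor to tube 1 = 6.0909; to tube 4 = 8169
[tube 1]/[tube 4] = (factor to tube 4)/(factor to tube 1) = 8169/6.0909 = 1.34 × 10^3

1.34 × 10^3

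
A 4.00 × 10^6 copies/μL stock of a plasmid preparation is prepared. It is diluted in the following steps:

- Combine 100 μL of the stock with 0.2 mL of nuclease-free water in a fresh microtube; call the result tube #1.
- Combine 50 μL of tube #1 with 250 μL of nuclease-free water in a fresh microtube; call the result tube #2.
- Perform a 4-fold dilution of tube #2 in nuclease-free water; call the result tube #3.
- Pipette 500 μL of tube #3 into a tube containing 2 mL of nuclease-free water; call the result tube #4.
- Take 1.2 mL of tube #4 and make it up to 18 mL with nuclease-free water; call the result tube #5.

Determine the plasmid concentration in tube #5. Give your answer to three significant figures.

741 copies/μL

Step 1: 100 μL + 0.2 mL = 300 μL total → factor 300/100 = 3
Step 2: 50 μL + 250 μL = 300 μL total → factor 300/50 = 6
Step 3: 4-fold → factor 4
Step 4: 500 μL + 2 mL = 2500 μL total → factor 2500/500 = 5
Step 5: 1.2 mL brought to 18 mL → factor 18/1.2 = 15
Overall dilution factor = 3 × 6 × 4 × 5 × 15 = 5400
Final = 4.00 × 10^6 copies/μL / 5400 = 741 copies/μL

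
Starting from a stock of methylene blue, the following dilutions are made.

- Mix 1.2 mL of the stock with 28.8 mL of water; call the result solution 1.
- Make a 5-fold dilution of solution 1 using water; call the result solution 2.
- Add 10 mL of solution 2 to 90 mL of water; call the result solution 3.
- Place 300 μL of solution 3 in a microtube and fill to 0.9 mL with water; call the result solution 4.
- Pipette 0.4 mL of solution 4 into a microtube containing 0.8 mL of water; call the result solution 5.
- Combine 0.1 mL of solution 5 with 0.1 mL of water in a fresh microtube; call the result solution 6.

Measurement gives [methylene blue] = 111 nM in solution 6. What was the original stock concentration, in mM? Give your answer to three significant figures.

Step 1: 1.2 mL + 28.8 mL = 30 mL total → factor 30/1.2 = 25
Step 2: 5-fold → factor 5
Step 3: 10 mL + 90 mL = 100 mL total → factor 100/10 = 10
Step 4: 300 μL brought to 0.9 mL → factor 900/300 = 3
Step 5: 0.4 mL + 0.8 mL = 1.2 mL total → factor 1.2/0.4 = 3
Step 6: 0.1 mL + 0.1 mL = 0.2 mL total → factor 0.2/0.1 = 2
Overall dilution factor = 25 × 5 × 10 × 3 × 3 × 2 = 22500
Stock = 111 nM × 22500 = 2.498 × 10^6 nM = 2.50 mM

2.50 mM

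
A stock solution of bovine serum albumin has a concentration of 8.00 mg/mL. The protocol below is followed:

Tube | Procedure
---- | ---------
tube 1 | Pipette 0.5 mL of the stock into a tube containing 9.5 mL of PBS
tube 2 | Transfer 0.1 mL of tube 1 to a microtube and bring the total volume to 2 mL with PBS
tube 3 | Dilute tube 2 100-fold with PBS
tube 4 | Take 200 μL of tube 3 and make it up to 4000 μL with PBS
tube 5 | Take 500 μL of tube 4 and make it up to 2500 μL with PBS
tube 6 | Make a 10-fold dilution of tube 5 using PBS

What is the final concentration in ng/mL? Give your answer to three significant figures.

Step 1: 0.5 mL + 9.5 mL = 10 mL total → factor 10/0.5 = 20
Step 2: 0.1 mL brought to 2 mL → factor 2/0.1 = 20
Step 3: 100-fold → factor 100
Step 4: 200 μL brought to 4000 μL → factor 4000/200 = 20
Step 5: 500 μL brought to 2500 μL → factor 2500/500 = 5
Step 6: 10-fold → factor 10
Overall dilution factor = 20 × 20 × 100 × 20 × 5 × 10 = 4 × 10^7
Final = 8.00 mg/mL / 4 × 10^7 = 2.000 × 10^-7 mg/mL = 0.200 ng/mL

0.200 ng/mL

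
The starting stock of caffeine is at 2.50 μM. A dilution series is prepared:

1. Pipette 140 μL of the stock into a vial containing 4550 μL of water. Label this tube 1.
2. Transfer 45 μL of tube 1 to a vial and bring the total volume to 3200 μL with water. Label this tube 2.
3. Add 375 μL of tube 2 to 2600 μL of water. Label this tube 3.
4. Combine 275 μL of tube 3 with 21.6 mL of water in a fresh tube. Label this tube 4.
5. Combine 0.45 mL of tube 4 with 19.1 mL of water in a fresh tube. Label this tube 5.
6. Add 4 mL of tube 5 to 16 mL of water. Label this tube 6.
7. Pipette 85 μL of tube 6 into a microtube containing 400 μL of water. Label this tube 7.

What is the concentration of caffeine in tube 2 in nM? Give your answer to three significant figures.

1.05 nM

Step 1: 140 μL + 4550 μL = 4690 μL total → factor 4690/140 = 33.5
Step 2: 45 μL brought to 3200 μL → factor 3200/45 = 71.111
Dilution factor through tube 2 = 33.5 × 71.111 = 2382.2
[tube 2] = 2.50 μM / 2382.2 = 0.001049 μM = 1.05 nM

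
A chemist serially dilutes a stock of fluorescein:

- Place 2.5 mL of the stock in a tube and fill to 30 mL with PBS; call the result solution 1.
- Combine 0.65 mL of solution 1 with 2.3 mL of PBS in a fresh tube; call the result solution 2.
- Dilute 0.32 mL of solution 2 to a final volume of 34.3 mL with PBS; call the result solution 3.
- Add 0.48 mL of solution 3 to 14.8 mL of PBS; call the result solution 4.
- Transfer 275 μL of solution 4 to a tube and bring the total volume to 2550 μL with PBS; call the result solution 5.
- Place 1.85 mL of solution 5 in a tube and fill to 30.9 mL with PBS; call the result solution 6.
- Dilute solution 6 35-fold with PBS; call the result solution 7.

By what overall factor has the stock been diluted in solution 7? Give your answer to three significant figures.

1.01 × 10^9

Step 1: 2.5 mL brought to 30 mL → factor 30/2.5 = 12
Step 2: 0.65 mL + 2.3 mL = 2.95 mL total → factor 2.95/0.65 = 4.5385
Step 3: 0.32 mL brought to 34.3 mL → factor 34.3/0.32 = 107.19
Step 4: 0.48 mL + 14.8 mL = 15.28 mL total → factor 15.28/0.48 = 31.833
Step 5: 275 μL brought to 2550 μL → factor 2550/275 = 9.2727
Step 6: 1.85 mL brought to 30.9 mL → factor 30.9/1.85 = 16.703
Step 7: 35-fold → factor 35
Overall dilution factor = 12 × 4.5385 × 107.19 × 31.833 × 9.2727 × 16.703 × 35 = 1.0073 × 10^9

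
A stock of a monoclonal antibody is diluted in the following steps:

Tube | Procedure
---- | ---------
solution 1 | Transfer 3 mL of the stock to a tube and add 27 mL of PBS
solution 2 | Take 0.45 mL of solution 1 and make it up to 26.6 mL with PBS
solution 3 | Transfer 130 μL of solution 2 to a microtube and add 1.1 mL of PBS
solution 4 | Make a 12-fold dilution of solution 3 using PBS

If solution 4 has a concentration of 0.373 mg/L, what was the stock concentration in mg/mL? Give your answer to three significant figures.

Step 1: 3 mL + 27 mL = 30 mL total → factor 30/3 = 10
Step 2: 0.45 mL brought to 26.6 mL → factor 26.6/0.45 = 59.111
Step 3: 130 μL + 1.1 mL = 1230 μL total → factor 1230/130 = 9.4615
Step 4: 12-fold → factor 12
Overall dilution factor = 10 × 59.111 × 9.4615 × 12 = 67114
Stock = 0.373 mg/L × 67114 = 2.503 × 10^4 mg/L = 25.0 mg/mL

25.0 mg/mL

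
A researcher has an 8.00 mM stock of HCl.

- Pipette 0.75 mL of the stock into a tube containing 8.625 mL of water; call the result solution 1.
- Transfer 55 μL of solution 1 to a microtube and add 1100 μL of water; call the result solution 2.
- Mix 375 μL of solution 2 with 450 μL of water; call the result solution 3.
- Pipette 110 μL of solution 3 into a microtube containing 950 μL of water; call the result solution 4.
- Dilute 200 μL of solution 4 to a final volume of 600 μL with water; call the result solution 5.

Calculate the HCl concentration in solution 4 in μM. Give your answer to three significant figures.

Step 1: 0.75 mL + 8.625 mL = 9.375 mL total → factor 9.375/0.75 = 12.5
Step 2: 55 μL + 1100 μL = 1155 μL total → factor 1155/55 = 21
Step 3: 375 μL + 450 μL = 825 μL total → factor 825/375 = 2.2
Step 4: 110 μL + 950 μL = 1060 μL total → factor 1060/110 = 9.6364
Dilution factor through solution 4 = 12.5 × 21 × 2.2 × 9.6364 = 5565
[solution 4] = 8.00 mM / 5565 = 0.001438 mM = 1.44 μM

1.44 μM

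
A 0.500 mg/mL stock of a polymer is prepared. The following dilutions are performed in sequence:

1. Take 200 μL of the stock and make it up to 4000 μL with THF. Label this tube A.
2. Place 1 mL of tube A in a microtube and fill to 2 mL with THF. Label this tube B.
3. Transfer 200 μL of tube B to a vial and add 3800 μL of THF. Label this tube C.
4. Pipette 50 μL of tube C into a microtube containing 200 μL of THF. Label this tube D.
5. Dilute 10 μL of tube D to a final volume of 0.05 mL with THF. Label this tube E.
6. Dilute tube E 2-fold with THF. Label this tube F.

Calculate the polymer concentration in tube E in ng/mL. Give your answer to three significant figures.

Step 1: 200 μL brought to 4000 μL → factor 4000/200 = 20
Step 2: 1 mL brought to 2 mL → factor 2/1 = 2
Step 3: 200 μL + 3800 μL = 4000 μL total → factor 4000/200 = 20
Step 4: 50 μL + 200 μL = 250 μL total → factor 250/50 = 5
Step 5: 10 μL brought to 0.05 mL → factor 50/10 = 5
Dilution factor through tube E = 20 × 2 × 20 × 5 × 5 = 20000
[tube E] = 0.500 mg/mL / 20000 = 2.500 × 10^-5 mg/mL = 25.0 ng/mL

25.0 ng/mL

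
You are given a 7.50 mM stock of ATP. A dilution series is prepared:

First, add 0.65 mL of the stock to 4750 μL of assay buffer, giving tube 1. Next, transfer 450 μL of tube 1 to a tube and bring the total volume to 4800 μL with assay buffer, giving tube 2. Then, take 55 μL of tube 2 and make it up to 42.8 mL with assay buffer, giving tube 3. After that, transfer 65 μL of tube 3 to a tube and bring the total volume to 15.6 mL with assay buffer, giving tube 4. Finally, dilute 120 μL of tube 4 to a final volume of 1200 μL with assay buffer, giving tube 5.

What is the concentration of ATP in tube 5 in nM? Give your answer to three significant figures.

0.0453 nM

Step 1: 0.65 mL + 4750 μL = 5.4 mL total → factor 5.4/0.65 = 8.3077
Step 2: 450 μL brought to 4800 μL → factor 4800/450 = 10.667
Step 3: 55 μL brought to 42.8 mL → factor 42800/55 = 778.18
Step 4: 65 μL brought to 15.6 mL → factor 15600/65 = 240
Step 5: 120 μL brought to 1200 μL → factor 1200/120 = 10
Overall dilution factor = 8.3077 × 10.667 × 778.18 × 240 × 10 = 1.655 × 10^8
Final = 7.50 mM / 1.655 × 10^8 = 4.532 × 10^-8 mM = 0.0453 nM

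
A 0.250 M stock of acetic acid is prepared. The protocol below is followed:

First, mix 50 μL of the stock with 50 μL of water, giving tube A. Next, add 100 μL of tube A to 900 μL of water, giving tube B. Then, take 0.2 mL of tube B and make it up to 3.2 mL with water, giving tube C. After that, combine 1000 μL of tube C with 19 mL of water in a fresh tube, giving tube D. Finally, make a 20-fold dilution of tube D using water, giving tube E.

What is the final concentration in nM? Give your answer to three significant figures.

1.95 × 10^3 nM

Step 1: 50 μL + 50 μL = 100 μL total → factor 100/50 = 2
Step 2: 100 μL + 900 μL = 1000 μL total → factor 1000/100 = 10
Step 3: 0.2 mL brought to 3.2 mL → factor 3.2/0.2 = 16
Step 4: 1000 μL + 19 mL = 20000 μL total → factor 20000/1000 = 20
Step 5: 20-fold → factor 20
Overall dilution factor = 2 × 10 × 16 × 20 × 20 = 1.28 × 10^5
Final = 0.250 M / 1.28 × 10^5 = 1.953 × 10^-6 M = 1.95 × 10^3 nM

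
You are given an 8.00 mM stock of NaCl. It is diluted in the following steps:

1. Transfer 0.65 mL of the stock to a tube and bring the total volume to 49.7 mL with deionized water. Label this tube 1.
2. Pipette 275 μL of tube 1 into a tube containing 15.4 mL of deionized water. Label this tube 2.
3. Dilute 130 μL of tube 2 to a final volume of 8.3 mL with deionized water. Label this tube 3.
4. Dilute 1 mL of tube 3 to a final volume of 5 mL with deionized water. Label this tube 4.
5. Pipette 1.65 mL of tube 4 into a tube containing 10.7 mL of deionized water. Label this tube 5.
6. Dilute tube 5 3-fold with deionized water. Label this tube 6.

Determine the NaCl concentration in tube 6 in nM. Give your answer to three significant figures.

0.256 nM

Step 1: 0.65 mL brought to 49.7 mL → factor 49.7/0.65 = 76.462
Step 2: 275 μL + 15.4 mL = 15675 μL total → factor 15675/275 = 57
Step 3: 130 μL brought to 8.3 mL → factor 8300/130 = 63.846
Step 4: 1 mL brought to 5 mL → factor 5/1 = 5
Step 5: 1.65 mL + 10.7 mL = 12.35 mL total → factor 12.35/1.65 = 7.4848
Step 6: 3-fold → factor 3
Overall dilution factor = 76.462 × 57 × 63.846 × 5 × 7.4848 × 3 = 3.1241 × 10^7
Final = 8.00 mM / 3.1241 × 10^7 = 2.561 × 10^-7 mM = 0.256 nM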